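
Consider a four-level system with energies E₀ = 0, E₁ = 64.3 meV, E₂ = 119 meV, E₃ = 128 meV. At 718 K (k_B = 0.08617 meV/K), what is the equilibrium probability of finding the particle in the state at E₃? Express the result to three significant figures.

k_BT = 0.08617 × 718 K = 61.870 meV.
Eᵢ/kT = 0, 1.0393, 1.9234, 2.0689.
Z = Σ e^(−Eᵢ/kT) = e^(−0) + e^(−1.0393) + e^(−1.9234) + e^(−2.0689) = 1.0000 + 0.35370 + 0.14611 + 0.12632 = 1.6261.
P₃ = e^(−E₃/kT) / Z = 0.12632/1.6261 = 0.0777.

0.0777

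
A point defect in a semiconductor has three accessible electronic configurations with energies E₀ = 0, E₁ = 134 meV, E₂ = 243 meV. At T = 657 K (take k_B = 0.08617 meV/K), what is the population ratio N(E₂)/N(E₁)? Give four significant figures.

k_BT = 0.08617 × 657 K = 56.6137 meV.
n₂/n₁ = exp[−(E₂−E₁)/kT] = exp(−(109 meV)/(56.6137 meV)) = exp(-1.92533) = 0.1458.

0.1458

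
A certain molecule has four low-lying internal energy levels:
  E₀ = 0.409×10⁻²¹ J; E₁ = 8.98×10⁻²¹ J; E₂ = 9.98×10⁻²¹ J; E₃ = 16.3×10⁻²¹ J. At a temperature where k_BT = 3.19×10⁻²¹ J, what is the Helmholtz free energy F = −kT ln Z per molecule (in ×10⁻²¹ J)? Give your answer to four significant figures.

0.03403 ×10⁻²¹ J

Eᵢ/kT = 0.128213, 2.81505, 3.12853, 5.10972.
Z = Σ e^(−Eᵢ/kT) = e^(−0.128213) + e^(−2.81505) + e^(−3.12853) + e^(−5.10972) = 0.879666 + 0.0599017 + 0.0437821 + 0.00603777 = 0.989388.
F = −kT ln Z = −3.19 × ln(0.989388) = −3.19 × -0.0106687 = 0.03403 ×10⁻²¹ J.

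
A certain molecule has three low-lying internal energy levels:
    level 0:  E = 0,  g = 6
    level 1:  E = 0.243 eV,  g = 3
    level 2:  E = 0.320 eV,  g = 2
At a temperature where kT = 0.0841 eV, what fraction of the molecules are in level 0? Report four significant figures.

0.9660

Eᵢ/kT = 0, 2.88942, 3.80499.
Z = Σ gᵢe^(−Eᵢ/kT) = 6·e^(−0) + 3·e^(−2.88942) + 2·e^(−3.80499) = 6.00000 + 0.166825 + 0.0445188 = 6.21134.
P₀ = g₀ e^(−E₀/kT) / Z = 6.00000/6.21134 = 0.9660.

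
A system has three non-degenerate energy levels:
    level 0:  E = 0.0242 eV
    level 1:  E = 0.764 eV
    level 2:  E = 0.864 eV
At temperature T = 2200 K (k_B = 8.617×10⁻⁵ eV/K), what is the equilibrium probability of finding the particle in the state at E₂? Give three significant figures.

0.0115

k_BT = 8.617×10⁻⁵ × 2200 K = 0.18957 eV.
Eᵢ/kT = 0.12766, 4.0302, 4.5577.
Z = Σ e^(−Eᵢ/kT) = e^(−0.12766) + e^(−4.0302) + e^(−4.5577) = 0.88015 + 0.017771 + 0.010486 = 0.90841.
P₂ = e^(−E₂/kT) / Z = 0.010486/0.90841 = 0.0115.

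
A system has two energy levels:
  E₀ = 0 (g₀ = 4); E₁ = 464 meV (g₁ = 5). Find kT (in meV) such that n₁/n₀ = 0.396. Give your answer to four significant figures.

n₁/n₀ = (g₁/g₀) exp[−(E₁−E₀)/kT] = 0.396.
⇒ (E₁−E₀)/kT = ln((5/4)/0.396) = ln(3.15657) = 1.14949.
kT = 464 meV / 1.14949 = 403.7 meV.

403.7 meV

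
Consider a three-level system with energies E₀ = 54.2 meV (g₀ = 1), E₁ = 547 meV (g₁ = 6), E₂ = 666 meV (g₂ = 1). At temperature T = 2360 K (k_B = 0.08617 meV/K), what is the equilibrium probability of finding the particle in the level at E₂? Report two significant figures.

0.031

k_BT = 0.08617 × 2360 K = 203.4 meV.
Eᵢ/kT = 0.2665, 2.689, 3.274.
Z = Σ gᵢe^(−Eᵢ/kT) = 1·e^(−0.2665) + 6·e^(−2.689) + 1·e^(−3.274) = 0.7661 + 0.4077 + 0.03785 = 1.212.
P₂ = g₂ e^(−E₂/kT) / Z = 0.03785/1.212 = 0.031.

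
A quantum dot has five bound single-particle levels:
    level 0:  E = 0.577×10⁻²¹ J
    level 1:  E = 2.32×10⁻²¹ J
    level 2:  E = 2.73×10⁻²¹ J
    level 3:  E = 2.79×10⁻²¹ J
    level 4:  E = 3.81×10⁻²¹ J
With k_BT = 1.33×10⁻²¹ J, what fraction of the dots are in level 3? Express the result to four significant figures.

0.1085

Eᵢ/kT = 0.433835, 1.74436, 2.05263, 2.09774, 2.86466.
Z = Σ e^(−Eᵢ/kT) = e^(−0.433835) + e^(−1.74436) + e^(−2.05263) + e^(−2.09774) + e^(−2.86466) = 0.648019 + 0.174757 + 0.128397 + 0.122733 + 0.0570025 = 1.13091.
P₃ = e^(−E₃/kT) / Z = 0.122733/1.13091 = 0.1085.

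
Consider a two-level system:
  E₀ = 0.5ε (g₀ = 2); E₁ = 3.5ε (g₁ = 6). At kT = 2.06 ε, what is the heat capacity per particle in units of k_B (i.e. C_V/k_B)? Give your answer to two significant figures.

Eᵢ/kT = 0.2427, 1.699.
Z = Σ gᵢe^(−Eᵢ/kT) = 2·e^(−0.2427) + 6·e^(−1.699) = 1.569 + 1.097 = 2.666.
⟨E⟩ = 1.734 ε, ⟨E²⟩ = 5.188 ε².
C_V/k_B = (⟨E²⟩ − ⟨E⟩²)/(kT)² = (5.188 − 3.007)/4.244 = 0.51.

0.51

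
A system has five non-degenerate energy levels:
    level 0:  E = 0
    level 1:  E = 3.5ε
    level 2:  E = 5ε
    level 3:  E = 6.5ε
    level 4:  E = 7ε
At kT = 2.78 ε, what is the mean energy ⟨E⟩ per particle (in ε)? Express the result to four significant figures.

Eᵢ/kT = 0, 1.25899, 1.79856, 2.33813, 2.51799.
Z = Σ e^(−Eᵢ/kT) = e^(−0) + e^(−1.25899) + e^(−1.79856) + e^(−2.33813) + e^(−2.51799) = 1.00000 + 0.283941 + 0.165537 + 0.0965079 + 0.0806215 = 1.62661.
⟨E⟩ = Σ Eᵢ e^(−Eᵢ/kT) / Z = (0·1.00000 + 3.5·0.283941 + 5·0.165537 + 6.5·0.0965079 + 7·0.0806215) / 1.62661 = 1.852 ε.

1.852 ε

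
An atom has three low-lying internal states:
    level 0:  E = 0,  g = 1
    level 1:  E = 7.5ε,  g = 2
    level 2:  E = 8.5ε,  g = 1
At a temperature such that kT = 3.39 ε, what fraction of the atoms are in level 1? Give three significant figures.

Eᵢ/kT = 0, 2.2124, 2.5074.
Z = Σ gᵢe^(−Eᵢ/kT) = 1·e^(−0) + 2·e^(−2.2124) + 1·e^(−2.5074) = 1.0000 + 0.21888 + 0.081480 = 1.3004.
P₁ = g₁ e^(−E₁/kT) / Z = 0.21888/1.3004 = 0.168.

0.168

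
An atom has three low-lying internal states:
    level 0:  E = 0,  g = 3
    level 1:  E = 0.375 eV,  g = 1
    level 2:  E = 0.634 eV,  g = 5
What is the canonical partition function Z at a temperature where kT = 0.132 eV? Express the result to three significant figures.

Eᵢ/kT = 0, 2.8409, 4.8030.
Z = Σ gᵢe^(−Eᵢ/kT) = 3·e^(−0) + 1·e^(−2.8409) + 5·e^(−4.8030) = 3.0000 + 0.058373 + 0.041025 = 3.0994.

Z = 3.10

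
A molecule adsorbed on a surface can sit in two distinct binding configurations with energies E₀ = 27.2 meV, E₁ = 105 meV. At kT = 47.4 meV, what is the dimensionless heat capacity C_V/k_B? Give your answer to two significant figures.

0.37

Eᵢ/kT = 0.5738, 2.215.
Z = Σ e^(−Eᵢ/kT) = e^(−0.5738) + e^(−2.215) = 0.5634 + 0.1092 = 0.6726.
⟨E⟩ = 39.83 meV, ⟨E²⟩ = 2410 meV².
C_V/k_B = (⟨E²⟩ − ⟨E⟩²)/(kT)² = (2410 − 1586)/2247 = 0.37.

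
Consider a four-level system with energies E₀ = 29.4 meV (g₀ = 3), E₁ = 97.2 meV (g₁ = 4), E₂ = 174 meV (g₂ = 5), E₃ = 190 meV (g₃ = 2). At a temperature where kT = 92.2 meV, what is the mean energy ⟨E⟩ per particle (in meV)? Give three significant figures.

82.8 meV

Eᵢ/kT = 0.31887, 1.0542, 1.8872, 2.0607.
Z = Σ gᵢe^(−Eᵢ/kT) = 3·e^(−0.31887) + 4·e^(−1.0542) + 5·e^(−1.8872) + 2·e^(−2.0607) = 2.1809 + 1.3939 + 0.75748 + 0.25473 = 4.5870.
⟨E⟩ = Σ Eᵢ gᵢe^(−Eᵢ/kT) / Z = (29.4·2.1809 + 97.2·1.3939 + 174·0.75748 + 190·0.25473) / 4.5870 = 82.8 meV.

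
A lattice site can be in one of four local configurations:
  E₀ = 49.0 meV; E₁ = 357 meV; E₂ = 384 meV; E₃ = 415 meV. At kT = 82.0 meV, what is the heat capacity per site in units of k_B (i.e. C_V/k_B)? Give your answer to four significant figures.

Eᵢ/kT = 0.597561, 4.35366, 4.68293, 5.06098.
Z = Σ e^(−Eᵢ/kT) = e^(−0.597561) + e^(−4.35366) + e^(−4.68293) + e^(−5.06098) = 0.550152 + 0.0128597 + 0.00925187 + 0.00633934 = 0.578603.
⟨E⟩ = 65.2121 meV, ⟨E²⟩ = 9360.32 meV².
C_V/k_B = (⟨E²⟩ − ⟨E⟩²)/(kT)² = (9360.32 − 4252.62)/6724.00 = 0.7596.

0.7596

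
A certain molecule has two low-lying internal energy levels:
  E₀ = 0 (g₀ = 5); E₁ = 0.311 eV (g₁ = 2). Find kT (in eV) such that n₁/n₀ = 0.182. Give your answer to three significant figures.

n₁/n₀ = (g₁/g₀) exp[−(E₁−E₀)/kT] = 0.182.
⇒ (E₁−E₀)/kT = ln((2/5)/0.182) = ln(2.1978) = 0.78746.
kT = 0.311 eV / 0.78746 = 0.395 eV.

0.395 eV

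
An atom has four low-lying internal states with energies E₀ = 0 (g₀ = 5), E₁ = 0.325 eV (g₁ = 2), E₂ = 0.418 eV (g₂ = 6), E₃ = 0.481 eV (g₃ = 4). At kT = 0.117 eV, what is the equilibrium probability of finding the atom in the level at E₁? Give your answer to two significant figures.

Eᵢ/kT = 0, 2.778, 3.573, 4.111.
Z = Σ gᵢe^(−Eᵢ/kT) = 5·e^(−0) + 2·e^(−2.778) + 6·e^(−3.573) + 4·e^(−4.111) = 5.000 + 0.1243 + 0.1684 + 0.06557 = 5.358.
P₁ = g₁ e^(−E₁/kT) / Z = 0.1243/5.358 = 0.023.

0.023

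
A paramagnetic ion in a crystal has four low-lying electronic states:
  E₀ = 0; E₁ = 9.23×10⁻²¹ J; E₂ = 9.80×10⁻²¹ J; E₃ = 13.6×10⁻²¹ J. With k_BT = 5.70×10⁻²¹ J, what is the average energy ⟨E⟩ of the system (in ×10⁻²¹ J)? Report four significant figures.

Eᵢ/kT = 0, 1.61930, 1.71930, 2.38596.
Z = Σ e^(−Eᵢ/kT) = e^(−0) + e^(−1.61930) + e^(−1.71930) + e^(−2.38596) = 1.00000 + 0.198037 + 0.179192 + 0.0920006 = 1.46923.
⟨E⟩ = Σ Eᵢ e^(−Eᵢ/kT) / Z = (0·1.00000 + 9.23·0.198037 + 9.80·0.179192 + 13.6·0.0920006) / 1.46923 = 3.291 ×10⁻²¹ J.

3.291 ×10⁻²¹ J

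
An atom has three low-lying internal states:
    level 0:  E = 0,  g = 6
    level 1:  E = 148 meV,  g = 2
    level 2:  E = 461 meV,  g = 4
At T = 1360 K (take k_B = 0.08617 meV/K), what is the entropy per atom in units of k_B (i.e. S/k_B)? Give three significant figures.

2.05

k_BT = 0.08617 × 1360 K = 117.19 meV.
Eᵢ/kT = 0, 1.2629, 3.9338.
Z = Σ gᵢe^(−Eᵢ/kT) = 6·e^(−0) + 2·e^(−1.2629) + 4·e^(−3.9338) = 6.0000 + 0.56567 + 0.078277 = 6.6439.
⟨E⟩ = Σ EᵢPᵢ = 18.032 meV.
S/k_B = ln Z + ⟨E⟩/kT = ln(6.6439) + 18.032/117.19 = 1.8937 + 0.15387 = 2.05.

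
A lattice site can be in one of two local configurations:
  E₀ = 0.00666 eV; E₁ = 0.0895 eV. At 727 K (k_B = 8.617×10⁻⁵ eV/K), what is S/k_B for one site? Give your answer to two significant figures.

k_BT = 8.617×10⁻⁵ × 727 K = 0.06265 eV.
Eᵢ/kT = 0.1063, 1.429.
Z = Σ e^(−Eᵢ/kT) = e^(−0.1063) + e^(−1.429) = 0.8992 + 0.2395 = 1.139.
⟨E⟩ = Σ EᵢPᵢ = 0.02408 eV.
S/k_B = ln Z + ⟨E⟩/kT = ln(1.139) + 0.02408/0.06265 = 0.1302 + 0.3844 = 0.51.

0.51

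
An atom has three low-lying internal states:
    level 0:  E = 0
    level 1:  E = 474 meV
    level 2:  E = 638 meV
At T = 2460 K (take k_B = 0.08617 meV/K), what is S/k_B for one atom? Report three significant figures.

k_BT = 0.08617 × 2460 K = 211.98 meV.
Eᵢ/kT = 0, 2.2361, 3.0097.
Z = Σ e^(−Eᵢ/kT) = e^(−0) + e^(−2.2361) + e^(−3.0097) = 1.0000 + 0.10687 + 0.049306 = 1.1562.
⟨E⟩ = Σ EᵢPᵢ = 71.020 meV.
S/k_B = ln Z + ⟨E⟩/kT = ln(1.1562) + 71.020/211.98 = 0.14514 + 0.33503 = 0.480.

0.480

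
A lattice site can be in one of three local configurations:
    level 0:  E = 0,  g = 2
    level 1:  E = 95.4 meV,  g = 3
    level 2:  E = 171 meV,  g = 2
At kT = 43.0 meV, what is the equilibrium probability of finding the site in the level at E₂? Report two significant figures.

0.016

Eᵢ/kT = 0, 2.219, 3.977.
Z = Σ gᵢe^(−Eᵢ/kT) = 2·e^(−0) + 3·e^(−2.219) + 2·e^(−3.977) = 2.000 + 0.3262 + 0.03748 = 2.364.
P₂ = g₂ e^(−E₂/kT) / Z = 0.03748/2.364 = 0.016.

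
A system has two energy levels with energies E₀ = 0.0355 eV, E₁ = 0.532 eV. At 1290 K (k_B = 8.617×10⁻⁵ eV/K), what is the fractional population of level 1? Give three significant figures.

0.0114

k_BT = 8.617×10⁻⁵ × 1290 K = 0.11116 eV.
Eᵢ/kT = 0.31936, 4.7859.
Z = Σ e^(−Eᵢ/kT) = e^(−0.31936) + e^(−4.7859) = 0.72661 + 0.0083466 = 0.73496.
P₁ = e^(−E₁/kT) / Z = 0.0083466/0.73496 = 0.0114.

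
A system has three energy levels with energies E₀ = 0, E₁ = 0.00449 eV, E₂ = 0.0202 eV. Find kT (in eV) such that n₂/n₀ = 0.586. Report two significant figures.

n₂/n₀ = exp[−(E₂−E₀)/kT] = 0.586.
⇒ (E₂−E₀)/kT = ln(1/0.586) = ln(1.706) = 0.5342.
kT = 0.0202 eV / 0.5342 = 0.038 eV.

0.038 eV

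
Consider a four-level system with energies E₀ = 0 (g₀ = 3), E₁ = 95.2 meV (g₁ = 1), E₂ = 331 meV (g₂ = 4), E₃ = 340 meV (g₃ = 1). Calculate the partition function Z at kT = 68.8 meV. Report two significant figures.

Eᵢ/kT = 0, 1.384, 4.811, 4.942.
Z = Σ gᵢe^(−Eᵢ/kT) = 3·e^(−0) + 1·e^(−1.384) + 4·e^(−4.811) + 1·e^(−4.942) = 3.000 + 0.2506 + 0.03256 + 0.007140 = 3.290.

Z = 3.3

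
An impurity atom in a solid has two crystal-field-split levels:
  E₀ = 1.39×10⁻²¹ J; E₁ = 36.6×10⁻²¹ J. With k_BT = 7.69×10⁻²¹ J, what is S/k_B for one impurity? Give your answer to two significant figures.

Eᵢ/kT = 0.1808, 4.759.
Z = Σ e^(−Eᵢ/kT) = e^(−0.1808) + e^(−4.759) = 0.8346 + 0.008574 = 0.8432.
⟨E⟩ = Σ EᵢPᵢ = 1.748 ×10⁻²¹ J.
S/k_B = ln Z + ⟨E⟩/kT = ln(0.8432) + 1.748/7.69 = -0.1706 + 0.2273 = 0.057.

0.057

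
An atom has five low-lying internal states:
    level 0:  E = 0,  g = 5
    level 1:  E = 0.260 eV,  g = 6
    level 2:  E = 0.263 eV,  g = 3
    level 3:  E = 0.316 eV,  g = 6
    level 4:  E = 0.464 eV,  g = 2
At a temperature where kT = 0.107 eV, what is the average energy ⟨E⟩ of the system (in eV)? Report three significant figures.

0.0516 eV

Eᵢ/kT = 0, 2.4299, 2.4579, 2.9533, 4.3364.
Z = Σ gᵢe^(−Eᵢ/kT) = 5·e^(−0) + 6·e^(−2.4299) + 3·e^(−2.4579) + 6·e^(−2.9533) + 2·e^(−4.3364) = 5.0000 + 0.52827 + 0.25684 + 0.31300 + 0.026167 = 6.1243.
⟨E⟩ = Σ Eᵢ gᵢe^(−Eᵢ/kT) / Z = (0·5.0000 + 0.260·0.52827 + 0.263·0.25684 + 0.316·0.31300 + 0.464·0.026167) / 6.1243 = 0.0516 eV.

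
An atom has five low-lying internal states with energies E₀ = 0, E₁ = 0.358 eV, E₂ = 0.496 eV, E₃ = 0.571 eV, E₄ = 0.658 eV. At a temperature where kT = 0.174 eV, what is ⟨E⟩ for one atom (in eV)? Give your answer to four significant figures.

Eᵢ/kT = 0, 2.05747, 2.85057, 3.28161, 3.78161.
Z = Σ e^(−Eᵢ/kT) = e^(−0) + e^(−2.05747) + e^(−2.85057) + e^(−3.28161) + e^(−3.78161) = 1.00000 + 0.127777 + 0.0578114 + 0.0375677 + 0.0227860 = 1.24594.
⟨E⟩ = Σ Eᵢ e^(−Eᵢ/kT) / Z = (0·1.00000 + 0.358·0.127777 + 0.496·0.0578114 + 0.571·0.0375677 + 0.658·0.0227860) / 1.24594 = 0.08898 eV.

0.08898 eV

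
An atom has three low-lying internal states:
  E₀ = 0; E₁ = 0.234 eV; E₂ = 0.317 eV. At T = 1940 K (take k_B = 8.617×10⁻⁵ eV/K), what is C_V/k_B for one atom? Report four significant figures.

k_BT = 8.617×10⁻⁵ × 1940 K = 0.167170 eV.
Eᵢ/kT = 0, 1.39977, 1.89627.
Z = Σ e^(−Eᵢ/kT) = e^(−0) + e^(−1.39977) + e^(−1.89627) = 1.00000 + 0.246654 + 0.150128 = 1.39678.
⟨E⟩ = 0.0753931 eV, ⟨E²⟩ = 0.0204699 eV².
C_V/k_B = (⟨E²⟩ − ⟨E⟩²)/(kT)² = (0.0204699 − 0.00568412)/0.0279458 = 0.5291.

0.5291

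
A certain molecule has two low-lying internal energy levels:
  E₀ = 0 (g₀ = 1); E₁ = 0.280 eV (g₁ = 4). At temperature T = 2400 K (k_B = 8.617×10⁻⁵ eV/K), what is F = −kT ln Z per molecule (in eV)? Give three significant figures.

-0.147 eV

k_BT = 8.617×10⁻⁵ × 2400 K = 0.20681 eV.
Eᵢ/kT = 0, 1.3539.
Z = Σ gᵢe^(−Eᵢ/kT) = 1·e^(−0) + 4·e^(−1.3539) = 1.0000 + 1.0329 = 2.0329.
F = −kT ln Z = −0.20681 × ln(2.0329) = −0.20681 × 0.70946 = -0.147 eV.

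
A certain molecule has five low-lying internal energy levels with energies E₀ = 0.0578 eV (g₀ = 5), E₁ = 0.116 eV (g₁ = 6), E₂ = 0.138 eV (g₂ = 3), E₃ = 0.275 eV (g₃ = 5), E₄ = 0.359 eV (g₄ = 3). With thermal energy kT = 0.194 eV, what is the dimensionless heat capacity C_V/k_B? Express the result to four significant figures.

0.1836

Eᵢ/kT = 0.297938, 0.597938, 0.711340, 1.41753, 1.85052.
Z = Σ gᵢe^(−Eᵢ/kT) = 5·e^(−0.297938) + 6·e^(−0.597938) + 3·e^(−0.711340) + 5·e^(−1.41753) + 3·e^(−1.85052) = 3.71174 + 3.29967 + 1.47296 + 1.21156 + 0.471466 = 10.1674.
⟨E⟩ = 0.128155 eV, ⟨E²⟩ = 0.0233333 eV².
C_V/k_B = (⟨E²⟩ − ⟨E⟩²)/(kT)² = (0.0233333 − 0.0164237)/0.0376360 = 0.1836.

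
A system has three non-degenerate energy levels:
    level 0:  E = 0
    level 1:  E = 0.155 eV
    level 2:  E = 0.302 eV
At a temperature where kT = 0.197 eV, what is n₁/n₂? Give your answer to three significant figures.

2.11

n₁/n₂ = exp[−(E₁−E₂)/kT] = exp(−(-0.147 eV)/(0.197 eV)) = exp(0.74619) = 2.11.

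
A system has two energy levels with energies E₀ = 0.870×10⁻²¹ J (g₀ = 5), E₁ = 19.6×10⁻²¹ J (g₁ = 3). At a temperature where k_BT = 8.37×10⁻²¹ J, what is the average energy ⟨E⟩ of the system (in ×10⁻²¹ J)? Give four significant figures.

Eᵢ/kT = 0.103943, 2.34170.
Z = Σ gᵢe^(−Eᵢ/kT) = 5·e^(−0.103943) + 3·e^(−2.34170) = 4.50638 + 0.288492 = 4.79487.
⟨E⟩ = Σ Eᵢ gᵢe^(−Eᵢ/kT) / Z = (0.870·4.50638 + 19.6·0.288492) / 4.79487 = 1.997 ×10⁻²¹ J.

1.997 ×10⁻²¹ J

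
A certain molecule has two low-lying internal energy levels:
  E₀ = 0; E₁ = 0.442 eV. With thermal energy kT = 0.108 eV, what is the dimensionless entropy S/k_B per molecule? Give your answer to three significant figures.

0.0838

Eᵢ/kT = 0, 4.0926.
Z = Σ e^(−Eᵢ/kT) = e^(−0) + e^(−4.0926) = 1.0000 + 0.016696 = 1.0167.
⟨E⟩ = Σ EᵢPᵢ = 0.0072584 eV.
S/k_B = ln Z + ⟨E⟩/kT = ln(1.0167) + 0.0072584/0.108 = 0.016562 + 0.067207 = 0.0838.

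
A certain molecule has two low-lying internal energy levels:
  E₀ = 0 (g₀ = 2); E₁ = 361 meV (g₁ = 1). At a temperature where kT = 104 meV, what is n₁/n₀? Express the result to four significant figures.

n₁/n₀ = (g₁/g₀) exp[−(E₁−E₀)/kT] = (1/2) × exp(−(361 meV)/(104 meV)) = (1/2) × exp(-3.47115) = 0.01554.

0.01554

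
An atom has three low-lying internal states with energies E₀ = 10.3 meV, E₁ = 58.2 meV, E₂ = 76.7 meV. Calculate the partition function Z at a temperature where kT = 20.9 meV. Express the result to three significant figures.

Eᵢ/kT = 0.49282, 2.7847, 3.6699.
Z = Σ e^(−Eᵢ/kT) = e^(−0.49282) + e^(−2.7847) + e^(−3.6699) = 0.61090 + 0.061748 + 0.025479 = 0.69813.

Z = 0.698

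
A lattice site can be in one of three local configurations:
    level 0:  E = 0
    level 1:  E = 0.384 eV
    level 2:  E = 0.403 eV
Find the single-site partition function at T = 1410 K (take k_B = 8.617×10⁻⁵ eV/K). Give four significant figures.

Z = 1.079

k_BT = 8.617×10⁻⁵ × 1410 K = 0.121500 eV.
Eᵢ/kT = 0, 3.16049, 3.31687.
Z = Σ e^(−Eᵢ/kT) = e^(−0) + e^(−3.16049) + e^(−3.31687) = 1.00000 + 0.0424050 + 0.0362662 = 1.07867.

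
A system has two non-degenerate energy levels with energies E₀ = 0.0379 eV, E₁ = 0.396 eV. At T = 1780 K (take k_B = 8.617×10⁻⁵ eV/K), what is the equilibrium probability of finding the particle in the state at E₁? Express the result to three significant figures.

0.0883

k_BT = 8.617×10⁻⁵ × 1780 K = 0.15338 eV.
Eᵢ/kT = 0.24710, 2.5818.
Z = Σ e^(−Eᵢ/kT) = e^(−0.24710) + e^(−2.5818) = 0.78106 + 0.075638 = 0.85670.
P₁ = e^(−E₁/kT) / Z = 0.075638/0.85670 = 0.0883.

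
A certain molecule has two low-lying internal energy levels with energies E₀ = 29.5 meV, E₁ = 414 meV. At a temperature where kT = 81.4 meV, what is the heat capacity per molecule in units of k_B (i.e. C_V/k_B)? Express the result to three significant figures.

0.195

Eᵢ/kT = 0.36241, 5.0860.
Z = Σ e^(−Eᵢ/kT) = e^(−0.36241) + e^(−5.0860) = 0.69600 + 0.0061827 = 0.70218.
⟨E⟩ = 32.886 meV, ⟨E²⟩ = 2371.7 meV².
C_V/k_B = (⟨E²⟩ − ⟨E⟩²)/(kT)² = (2371.7 − 1081.5)/6626.0 = 0.195.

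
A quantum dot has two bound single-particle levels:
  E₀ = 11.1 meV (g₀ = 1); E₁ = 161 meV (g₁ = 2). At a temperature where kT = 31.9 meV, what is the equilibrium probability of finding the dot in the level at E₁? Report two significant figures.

Eᵢ/kT = 0.3480, 5.047.
Z = Σ gᵢe^(−Eᵢ/kT) = 1·e^(−0.3480) + 2·e^(−5.047) = 0.7061 + 0.01286 = 0.7190.
P₁ = g₁ e^(−E₁/kT) / Z = 0.01286/0.7190 = 0.018.

0.018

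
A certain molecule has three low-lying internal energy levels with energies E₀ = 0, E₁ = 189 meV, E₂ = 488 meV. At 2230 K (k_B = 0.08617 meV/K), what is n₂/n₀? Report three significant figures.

k_BT = 0.08617 × 2230 K = 192.16 meV.
n₂/n₀ = exp[−(E₂−E₀)/kT] = exp(−(488 meV)/(192.16 meV)) = exp(-2.5396) = 0.0789.

0.0789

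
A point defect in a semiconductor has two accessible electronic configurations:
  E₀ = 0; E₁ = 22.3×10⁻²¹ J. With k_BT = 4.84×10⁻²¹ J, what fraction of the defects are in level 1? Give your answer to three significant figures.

Eᵢ/kT = 0, 4.6074.
Z = Σ e^(−Eᵢ/kT) = e^(−0) + e^(−4.6074) = 1.0000 + 0.0099777 = 1.0100.
P₁ = e^(−E₁/kT) / Z = 0.0099777/1.0100 = 0.00988.

0.00988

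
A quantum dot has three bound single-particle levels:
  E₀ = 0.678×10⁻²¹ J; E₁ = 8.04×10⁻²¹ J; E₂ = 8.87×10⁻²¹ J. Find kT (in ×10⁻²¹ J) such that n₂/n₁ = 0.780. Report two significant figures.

n₂/n₁ = exp[−(E₂−E₁)/kT] = 0.780.
⇒ (E₂−E₁)/kT = ln(1/0.780) = ln(1.282) = 0.2484.
kT = 0.83 ×10⁻²¹ J / 0.2484 = 3.3 ×10⁻²¹ J.

3.3 ×10⁻²¹ J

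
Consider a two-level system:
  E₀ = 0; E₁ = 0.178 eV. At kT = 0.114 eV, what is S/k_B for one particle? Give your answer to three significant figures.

0.461

Eᵢ/kT = 0, 1.5614.
Z = Σ e^(−Eᵢ/kT) = e^(−0) + e^(−1.5614) = 1.0000 + 0.20984 = 1.2098.
⟨E⟩ = Σ EᵢPᵢ = 0.030874 eV.
S/k_B = ln Z + ⟨E⟩/kT = ln(1.2098) + 0.030874/0.114 = 0.19046 + 0.27082 = 0.461.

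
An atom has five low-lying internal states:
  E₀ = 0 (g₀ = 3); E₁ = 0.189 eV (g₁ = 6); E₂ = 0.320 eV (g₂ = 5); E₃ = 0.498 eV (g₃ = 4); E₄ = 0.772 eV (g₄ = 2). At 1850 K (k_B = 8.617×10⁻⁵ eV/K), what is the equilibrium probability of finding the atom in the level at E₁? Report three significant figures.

k_BT = 8.617×10⁻⁵ × 1850 K = 0.15941 eV.
Eᵢ/kT = 0, 1.1856, 2.0074, 3.1240, 4.8429.
Z = Σ gᵢe^(−Eᵢ/kT) = 3·e^(−0) + 6·e^(−1.1856) + 5·e^(−2.0074) + 4·e^(−3.1240) + 2·e^(−4.8429) = 3.0000 + 1.8334 + 0.67169 + 0.17592 + 0.015768 = 5.6968.
P₁ = g₁ e^(−E₁/kT) / Z = 1.8334/5.6968 = 0.322.

0.322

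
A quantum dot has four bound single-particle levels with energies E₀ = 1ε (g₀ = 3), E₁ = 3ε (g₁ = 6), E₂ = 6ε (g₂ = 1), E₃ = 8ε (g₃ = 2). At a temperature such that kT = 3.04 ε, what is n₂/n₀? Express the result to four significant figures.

0.06435

n₂/n₀ = (g₂/g₀) exp[−(E₂−E₀)/kT] = (1/3) × exp(−(5ε)/(3.04ε)) = (1/3) × exp(-1.64474) = 0.06435.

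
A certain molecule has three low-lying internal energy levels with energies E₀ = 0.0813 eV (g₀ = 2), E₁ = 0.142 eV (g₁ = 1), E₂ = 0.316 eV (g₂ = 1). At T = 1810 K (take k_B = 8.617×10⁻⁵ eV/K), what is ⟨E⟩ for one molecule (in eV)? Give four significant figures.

k_BT = 8.617×10⁻⁵ × 1810 K = 0.155968 eV.
Eᵢ/kT = 0.521261, 0.910443, 2.02606.
Z = Σ gᵢe^(−Eᵢ/kT) = 2·e^(−0.521261) + 1·e^(−0.910443) + 1·e^(−2.02606) = 1.18754 + 0.402346 + 0.131854 = 1.72174.
⟨E⟩ = Σ Eᵢ gᵢe^(−Eᵢ/kT) / Z = (0.0813·1.18754 + 0.142·0.402346 + 0.316·0.131854) / 1.72174 = 0.1135 eV.

0.1135 eV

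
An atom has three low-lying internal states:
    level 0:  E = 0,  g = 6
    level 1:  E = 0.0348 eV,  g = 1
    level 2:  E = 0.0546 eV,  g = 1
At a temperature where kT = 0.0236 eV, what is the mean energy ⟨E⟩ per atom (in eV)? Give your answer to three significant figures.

Eᵢ/kT = 0, 1.4746, 2.3136.
Z = Σ gᵢe^(−Eᵢ/kT) = 6·e^(−0) + 1·e^(−1.4746) + 1·e^(−2.3136) = 6.0000 + 0.22887 + 0.098905 = 6.3278.
⟨E⟩ = Σ Eᵢ gᵢe^(−Eᵢ/kT) / Z = (0·6.0000 + 0.0348·0.22887 + 0.0546·0.098905) / 6.3278 = 0.00211 eV.

0.00211 eV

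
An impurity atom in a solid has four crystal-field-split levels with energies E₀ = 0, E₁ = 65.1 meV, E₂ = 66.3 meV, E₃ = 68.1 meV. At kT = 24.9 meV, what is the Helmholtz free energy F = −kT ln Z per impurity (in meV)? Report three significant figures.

Eᵢ/kT = 0, 2.6145, 2.6627, 2.7349.
Z = Σ e^(−Eᵢ/kT) = e^(−0) + e^(−2.6145) + e^(−2.6627) + e^(−2.7349) = 1.0000 + 0.073204 + 0.069760 + 0.064900 = 1.2079.
F = −kT ln Z = −24.9 × ln(1.2079) = −24.9 × 0.18888 = -4.70 meV.

-4.70 meV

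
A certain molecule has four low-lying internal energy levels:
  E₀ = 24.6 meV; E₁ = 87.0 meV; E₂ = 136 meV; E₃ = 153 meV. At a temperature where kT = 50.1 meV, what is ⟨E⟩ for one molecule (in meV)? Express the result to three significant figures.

Eᵢ/kT = 0.49102, 1.7365, 2.7146, 3.0539.
Z = Σ e^(−Eᵢ/kT) = e^(−0.49102) + e^(−1.7365) + e^(−2.7146) + e^(−3.0539) = 0.61200 + 0.17614 + 0.066231 + 0.047175 = 0.90155.
⟨E⟩ = Σ Eᵢ e^(−Eᵢ/kT) / Z = (24.6·0.61200 + 87.0·0.17614 + 136·0.066231 + 153·0.047175) / 0.90155 = 51.7 meV.

51.7 meV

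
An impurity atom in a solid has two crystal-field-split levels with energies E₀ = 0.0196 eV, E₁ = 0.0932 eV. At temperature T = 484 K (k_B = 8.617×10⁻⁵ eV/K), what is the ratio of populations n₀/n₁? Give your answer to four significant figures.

5.840

k_BT = 8.617×10⁻⁵ × 484 K = 0.0417063 eV.
n₀/n₁ = exp[−(E₀−E₁)/kT] = exp(−(-0.0736 eV)/(0.0417063 eV)) = exp(1.76472) = 5.840.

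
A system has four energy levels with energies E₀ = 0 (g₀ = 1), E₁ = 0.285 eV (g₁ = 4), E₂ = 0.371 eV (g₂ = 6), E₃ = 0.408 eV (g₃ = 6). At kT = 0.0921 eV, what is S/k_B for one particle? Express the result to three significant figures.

1.27

Eᵢ/kT = 0, 3.0945, 4.0282, 4.4300.
Z = Σ gᵢe^(−Eᵢ/kT) = 1·e^(−0) + 4·e^(−3.0945) + 6·e^(−4.0282) + 6·e^(−4.4300) = 1.0000 + 0.18119 + 0.10684 + 0.071487 = 1.3595.
⟨E⟩ = Σ EᵢPᵢ = 0.088594 eV.
S/k_B = ln Z + ⟨E⟩/kT = ln(1.3595) + 0.088594/0.0921 = 0.30712 + 0.96193 = 1.27.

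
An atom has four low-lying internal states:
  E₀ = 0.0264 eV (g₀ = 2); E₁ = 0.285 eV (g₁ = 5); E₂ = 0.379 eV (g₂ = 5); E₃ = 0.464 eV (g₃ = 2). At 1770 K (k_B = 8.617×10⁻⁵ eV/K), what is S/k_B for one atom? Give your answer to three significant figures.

k_BT = 8.617×10⁻⁵ × 1770 K = 0.15252 eV.
Eᵢ/kT = 0.17309, 1.8686, 2.4849, 3.0422.
Z = Σ gᵢe^(−Eᵢ/kT) = 2·e^(−0.17309) + 5·e^(−1.8686) + 5·e^(−2.4849) + 2·e^(−3.0422) = 1.6821 + 0.77170 + 0.41667 + 0.095460 = 2.9659.
⟨E⟩ = Σ EᵢPᵢ = 0.15731 eV.
S/k_B = ln Z + ⟨E⟩/kT = ln(2.9659) + 0.15731/0.15252 = 1.0872 + 1.0314 = 2.12.

2.12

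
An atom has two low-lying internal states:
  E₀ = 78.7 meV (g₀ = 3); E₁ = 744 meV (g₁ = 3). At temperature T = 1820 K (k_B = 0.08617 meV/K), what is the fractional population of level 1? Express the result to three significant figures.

0.0142

k_BT = 0.08617 × 1820 K = 156.83 meV.
Eᵢ/kT = 0.50182, 4.7440.
Z = Σ gᵢe^(−Eᵢ/kT) = 3·e^(−0.50182) + 3·e^(−4.7440) = 1.8163 + 0.026111 = 1.8424.
P₁ = g₁ e^(−E₁/kT) / Z = 0.026111/1.8424 = 0.0142.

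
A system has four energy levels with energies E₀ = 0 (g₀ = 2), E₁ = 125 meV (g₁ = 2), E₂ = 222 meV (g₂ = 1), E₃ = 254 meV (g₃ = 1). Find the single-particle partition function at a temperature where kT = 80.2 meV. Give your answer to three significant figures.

Z = 2.53

Eᵢ/kT = 0, 1.5586, 2.7681, 3.1671.
Z = Σ gᵢe^(−Eᵢ/kT) = 2·e^(−0) + 2·e^(−1.5586) + 1·e^(−2.7681) + 1·e^(−3.1671) = 2.0000 + 0.42086 + 0.062781 + 0.042126 = 2.5258.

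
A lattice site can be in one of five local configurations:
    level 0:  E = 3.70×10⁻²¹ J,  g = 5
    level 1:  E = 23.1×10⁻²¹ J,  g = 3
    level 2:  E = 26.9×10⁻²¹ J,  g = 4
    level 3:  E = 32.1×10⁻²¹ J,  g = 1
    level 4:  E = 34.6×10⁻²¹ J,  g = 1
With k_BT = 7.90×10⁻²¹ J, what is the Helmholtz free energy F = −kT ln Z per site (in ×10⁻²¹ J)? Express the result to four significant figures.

-9.792 ×10⁻²¹ J

Eᵢ/kT = 0.468354, 2.92405, 3.40506, 4.06329, 4.37975.
Z = Σ gᵢe^(−Eᵢ/kT) = 5·e^(−0.468354) + 3·e^(−2.92405) + 4·e^(−3.40506) + 1·e^(−4.06329) + 1·e^(−4.37975) = 3.13016 + 0.161147 + 0.132819 + 0.0171924 + 0.0125285 = 3.45385.
F = −kT ln Z = −7.90 × ln(3.45385) = −7.90 × 1.23949 = -9.792 ×10⁻²¹ J.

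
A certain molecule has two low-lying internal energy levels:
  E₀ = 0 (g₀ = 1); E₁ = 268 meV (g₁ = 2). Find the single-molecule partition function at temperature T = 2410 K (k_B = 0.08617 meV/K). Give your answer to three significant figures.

k_BT = 0.08617 × 2410 K = 207.67 meV.
Eᵢ/kT = 0, 1.2905.
Z = Σ gᵢe^(−Eᵢ/kT) = 1·e^(−0) + 2·e^(−1.2905) = 1.0000 + 0.55027 = 1.5503.

Z = 1.55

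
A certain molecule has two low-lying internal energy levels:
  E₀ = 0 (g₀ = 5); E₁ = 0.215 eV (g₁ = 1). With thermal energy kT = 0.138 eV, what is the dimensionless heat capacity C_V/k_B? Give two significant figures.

0.094

Eᵢ/kT = 0, 1.558.
Z = Σ gᵢe^(−Eᵢ/kT) = 5·e^(−0) + 1·e^(−1.558) = 5.000 + 0.2106 = 5.211.
⟨E⟩ = 0.008689 eV, ⟨E²⟩ = 0.001868 eV².
C_V/k_B = (⟨E²⟩ − ⟨E⟩²)/(kT)² = (0.001868 − 0.00007550)/0.01904 = 0.094.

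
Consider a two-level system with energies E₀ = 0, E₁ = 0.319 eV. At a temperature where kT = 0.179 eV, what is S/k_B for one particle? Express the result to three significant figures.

0.412

Eᵢ/kT = 0, 1.7821.
Z = Σ e^(−Eᵢ/kT) = e^(−0) + e^(−1.7821) = 1.0000 + 0.16828 = 1.1683.
⟨E⟩ = Σ EᵢPᵢ = 0.045948 eV.
S/k_B = ln Z + ⟨E⟩/kT = ln(1.1683) + 0.045948/0.179 = 0.15555 + 0.25669 = 0.412.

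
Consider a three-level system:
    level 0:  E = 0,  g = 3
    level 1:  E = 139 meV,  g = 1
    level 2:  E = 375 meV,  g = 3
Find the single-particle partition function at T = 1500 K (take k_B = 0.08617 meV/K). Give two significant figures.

k_BT = 0.08617 × 1500 K = 129.3 meV.
Eᵢ/kT = 0, 1.075, 2.900.
Z = Σ gᵢe^(−Eᵢ/kT) = 3·e^(−0) + 1·e^(−1.075) + 3·e^(−2.900) = 3.000 + 0.3413 + 0.1651 = 3.506.

Z = 3.5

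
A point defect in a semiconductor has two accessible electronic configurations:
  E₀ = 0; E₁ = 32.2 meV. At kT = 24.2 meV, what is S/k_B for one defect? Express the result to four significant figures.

0.5127

Eᵢ/kT = 0, 1.33058.
Z = Σ e^(−Eᵢ/kT) = e^(−0) + e^(−1.33058) = 1.00000 + 0.264324 = 1.26432.
⟨E⟩ = Σ EᵢPᵢ = 6.73187 meV.
S/k_B = ln Z + ⟨E⟩/kT = ln(1.26432) + 6.73187/24.2 = 0.234534 + 0.278176 = 0.5127.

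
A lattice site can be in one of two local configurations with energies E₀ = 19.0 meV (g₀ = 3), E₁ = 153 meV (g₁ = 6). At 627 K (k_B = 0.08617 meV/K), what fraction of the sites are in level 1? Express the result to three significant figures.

k_BT = 0.08617 × 627 K = 54.029 meV.
Eᵢ/kT = 0.35166, 2.8318.
Z = Σ gᵢe^(−Eᵢ/kT) = 3·e^(−0.35166) + 6·e^(−2.8318) = 2.1106 + 0.35344 = 2.4640.
P₁ = g₁ e^(−E₁/kT) / Z = 0.35344/2.4640 = 0.143.

0.143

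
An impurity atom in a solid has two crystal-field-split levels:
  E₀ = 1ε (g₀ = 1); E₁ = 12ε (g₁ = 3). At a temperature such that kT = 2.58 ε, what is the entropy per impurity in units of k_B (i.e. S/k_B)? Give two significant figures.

0.21

Eᵢ/kT = 0.3876, 4.651.
Z = Σ gᵢe^(−Eᵢ/kT) = 1·e^(−0.3876) + 3·e^(−4.651) = 0.6787 + 0.02866 = 0.7074.
⟨E⟩ = Σ EᵢPᵢ = 1.446 ε.
S/k_B = ln Z + ⟨E⟩/kT = ln(0.7074) + 1.446/2.58 = -0.3462 + 0.5605 = 0.21.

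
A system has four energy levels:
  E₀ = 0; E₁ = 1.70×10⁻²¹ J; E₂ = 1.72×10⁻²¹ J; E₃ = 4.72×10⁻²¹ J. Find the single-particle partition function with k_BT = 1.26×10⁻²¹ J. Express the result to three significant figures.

Eᵢ/kT = 0, 1.3492, 1.3651, 3.7460.
Z = Σ e^(−Eᵢ/kT) = e^(−0) + e^(−1.3492) + e^(−1.3651) + e^(−3.7460) = 1.0000 + 0.25945 + 0.25536 + 0.023612 = 1.5384.

Z = 1.54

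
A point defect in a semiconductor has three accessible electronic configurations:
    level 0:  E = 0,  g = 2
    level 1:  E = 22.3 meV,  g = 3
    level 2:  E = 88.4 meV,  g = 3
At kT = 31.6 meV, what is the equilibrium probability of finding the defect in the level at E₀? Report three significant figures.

Eᵢ/kT = 0, 0.70570, 2.7975.
Z = Σ gᵢe^(−Eᵢ/kT) = 2·e^(−0) + 3·e^(−0.70570) + 3·e^(−2.7975) = 2.0000 + 1.4813 + 0.18289 = 3.6642.
P₀ = g₀ e^(−E₀/kT) / Z = 2.0000/3.6642 = 0.546.

0.546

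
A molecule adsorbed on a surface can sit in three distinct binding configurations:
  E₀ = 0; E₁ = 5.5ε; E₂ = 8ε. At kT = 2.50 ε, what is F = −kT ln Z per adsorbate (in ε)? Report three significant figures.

Eᵢ/kT = 0, 2.2000, 3.2000.
Z = Σ e^(−Eᵢ/kT) = e^(−0) + e^(−2.2000) + e^(−3.2000) = 1.0000 + 0.11080 + 0.040762 = 1.1516.
F = −kT ln Z = −2.50 × ln(1.1516) = −2.50 × 0.14115 = -0.353 ε.

-0.353 ε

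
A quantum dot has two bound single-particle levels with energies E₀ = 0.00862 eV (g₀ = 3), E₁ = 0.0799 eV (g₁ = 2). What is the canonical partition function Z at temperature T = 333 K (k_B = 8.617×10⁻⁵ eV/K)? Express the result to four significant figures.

k_BT = 8.617×10⁻⁵ × 333 K = 0.0286946 eV.
Eᵢ/kT = 0.300405, 2.78450.
Z = Σ gᵢe^(−Eᵢ/kT) = 3·e^(−0.300405) + 2·e^(−2.78450) = 2.22155 + 0.123520 = 2.34507.

Z = 2.345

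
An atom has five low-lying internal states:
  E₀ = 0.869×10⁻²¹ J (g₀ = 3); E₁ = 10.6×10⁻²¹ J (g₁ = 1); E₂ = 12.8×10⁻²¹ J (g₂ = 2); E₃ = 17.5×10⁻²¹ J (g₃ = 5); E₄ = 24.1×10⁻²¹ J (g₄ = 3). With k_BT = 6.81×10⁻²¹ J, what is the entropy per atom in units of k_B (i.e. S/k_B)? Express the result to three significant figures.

Eᵢ/kT = 0.12761, 1.5565, 1.8796, 2.5698, 3.5389.
Z = Σ gᵢe^(−Eᵢ/kT) = 3·e^(−0.12761) + 1·e^(−1.5565) + 2·e^(−1.8796) + 5·e^(−2.5698) + 3·e^(−3.5389) = 2.6406 + 0.21087 + 0.30530 + 0.38275 + 0.087136 = 3.6267.
⟨E⟩ = Σ EᵢPᵢ = 4.7525 ×10⁻²¹ J.
S/k_B = ln Z + ⟨E⟩/kT = ln(3.6267) + 4.7525/6.81 = 1.2883 + 0.69787 = 1.99.

1.99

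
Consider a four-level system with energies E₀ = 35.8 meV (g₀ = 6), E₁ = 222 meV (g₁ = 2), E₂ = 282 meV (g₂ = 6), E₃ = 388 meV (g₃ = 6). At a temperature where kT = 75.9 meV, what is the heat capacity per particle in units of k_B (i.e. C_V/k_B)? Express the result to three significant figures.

Eᵢ/kT = 0.47167, 2.9249, 3.7154, 5.1120.
Z = Σ gᵢe^(−Eᵢ/kT) = 6·e^(−0.47167) + 2·e^(−2.9249) + 6·e^(−3.7154) + 6·e^(−5.1120) = 3.7438 + 0.10734 + 0.14607 + 0.036144 = 4.0334.
⟨E⟩ = 52.827 meV, ⟨E²⟩ = 6730.2 meV².
C_V/k_B = (⟨E²⟩ − ⟨E⟩²)/(kT)² = (6730.2 − 2790.7)/5760.8 = 0.684.

0.684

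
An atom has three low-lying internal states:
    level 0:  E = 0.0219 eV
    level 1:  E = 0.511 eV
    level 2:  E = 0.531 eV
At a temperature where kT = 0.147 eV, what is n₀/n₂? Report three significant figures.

31.9

n₀/n₂ = exp[−(E₀−E₂)/kT] = exp(−(-0.5091 eV)/(0.147 eV)) = exp(3.4633) = 31.9.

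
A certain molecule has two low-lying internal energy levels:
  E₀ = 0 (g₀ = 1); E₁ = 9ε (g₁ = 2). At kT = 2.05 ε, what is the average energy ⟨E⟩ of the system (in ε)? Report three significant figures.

Eᵢ/kT = 0, 4.3902.
Z = Σ gᵢe^(−Eᵢ/kT) = 1·e^(−0) + 2·e^(−4.3902) = 1.0000 + 0.024796 = 1.0248.
⟨E⟩ = Σ Eᵢ gᵢe^(−Eᵢ/kT) / Z = (0·1.0000 + 9·0.024796) / 1.0248 = 0.218 ε.

0.218 ε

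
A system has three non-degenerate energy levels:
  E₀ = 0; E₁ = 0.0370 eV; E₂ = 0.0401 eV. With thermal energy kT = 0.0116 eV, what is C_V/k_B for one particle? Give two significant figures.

Eᵢ/kT = 0, 3.190, 3.457.
Z = Σ e^(−Eᵢ/kT) = e^(−0) + e^(−3.190) + e^(−3.457) = 1.000 + 0.04117 + 0.03152 = 1.073.
⟨E⟩ = 0.002598 eV, ⟨E²⟩ = 0.00009976 eV².
C_V/k_B = (⟨E²⟩ − ⟨E⟩²)/(kT)² = (0.00009976 − 0.000006750)/0.0001346 = 0.69.

0.69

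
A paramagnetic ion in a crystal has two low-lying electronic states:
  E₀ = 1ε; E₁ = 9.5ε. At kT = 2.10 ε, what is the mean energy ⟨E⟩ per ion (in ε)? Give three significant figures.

1.15 ε

Eᵢ/kT = 0.47619, 4.5238.
Z = Σ e^(−Eᵢ/kT) = e^(−0.47619) + e^(−4.5238) = 0.62115 + 0.010848 = 0.63200.
⟨E⟩ = Σ Eᵢ e^(−Eᵢ/kT) / Z = (1·0.62115 + 9.5·0.010848) / 0.63200 = 1.15 ε.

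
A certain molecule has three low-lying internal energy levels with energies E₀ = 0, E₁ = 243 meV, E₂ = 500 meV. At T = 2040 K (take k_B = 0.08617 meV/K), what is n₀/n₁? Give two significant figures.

4.0

k_BT = 0.08617 × 2040 K = 175.8 meV.
n₀/n₁ = exp[−(E₀−E₁)/kT] = exp(−(-243 meV)/(175.8 meV)) = exp(1.382) = 4.0.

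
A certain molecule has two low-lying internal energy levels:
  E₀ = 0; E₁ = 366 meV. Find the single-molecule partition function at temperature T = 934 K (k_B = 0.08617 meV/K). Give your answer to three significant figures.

k_BT = 0.08617 × 934 K = 80.483 meV.
Eᵢ/kT = 0, 4.5475.
Z = Σ e^(−Eᵢ/kT) = e^(−0) + e^(−4.5475) = 1.0000 + 0.010594 = 1.0106.

Z = 1.01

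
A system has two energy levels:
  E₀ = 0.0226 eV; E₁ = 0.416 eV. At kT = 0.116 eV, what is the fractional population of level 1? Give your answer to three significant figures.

0.0326

Eᵢ/kT = 0.19483, 3.5862.
Z = Σ e^(−Eᵢ/kT) = e^(−0.19483) + e^(−3.5862) = 0.82297 + 0.027703 = 0.85067.
P₁ = e^(−E₁/kT) / Z = 0.027703/0.85067 = 0.0326.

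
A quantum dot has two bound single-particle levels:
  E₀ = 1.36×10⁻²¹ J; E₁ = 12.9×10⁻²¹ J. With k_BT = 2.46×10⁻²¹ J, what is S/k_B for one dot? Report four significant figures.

0.05179

Eᵢ/kT = 0.552846, 5.24390.
Z = Σ e^(−Eᵢ/kT) = e^(−0.552846) + e^(−5.24390) = 0.575310 + 0.00527963 = 0.580590.
⟨E⟩ = Σ EᵢPᵢ = 1.46494 ×10⁻²¹ J.
S/k_B = ln Z + ⟨E⟩/kT = ln(0.580590) + 1.46494/2.46 = -0.543710 + 0.595504 = 0.05179.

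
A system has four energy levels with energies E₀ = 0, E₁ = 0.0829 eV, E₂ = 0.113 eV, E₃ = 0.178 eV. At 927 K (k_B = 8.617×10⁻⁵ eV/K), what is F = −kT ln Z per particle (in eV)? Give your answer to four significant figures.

-0.04262 eV

k_BT = 8.617×10⁻⁵ × 927 K = 0.0798796 eV.
Eᵢ/kT = 0, 1.03781, 1.41463, 2.22835.
Z = Σ e^(−Eᵢ/kT) = e^(−0) + e^(−1.03781) + e^(−1.41463) + e^(−2.22835) = 1.00000 + 0.354230 + 0.243016 + 0.107706 = 1.70495.
F = −kT ln Z = −0.0798796 × ln(1.70495) = −0.0798796 × 0.533536 = -0.04262 eV.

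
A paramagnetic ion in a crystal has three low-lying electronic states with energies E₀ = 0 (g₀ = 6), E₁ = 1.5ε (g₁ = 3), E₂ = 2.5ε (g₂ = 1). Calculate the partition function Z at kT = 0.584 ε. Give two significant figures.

Z = 6.2

Eᵢ/kT = 0, 2.568, 4.281.
Z = Σ gᵢe^(−Eᵢ/kT) = 6·e^(−0) + 3·e^(−2.568) + 1·e^(−4.281) = 6.000 + 0.2301 + 0.01383 = 6.244.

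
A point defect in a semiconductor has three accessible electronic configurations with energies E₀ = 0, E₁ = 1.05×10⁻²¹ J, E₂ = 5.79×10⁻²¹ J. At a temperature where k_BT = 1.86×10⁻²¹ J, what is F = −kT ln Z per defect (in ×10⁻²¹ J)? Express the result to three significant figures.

Eᵢ/kT = 0, 0.56452, 3.1129.
Z = Σ e^(−Eᵢ/kT) = e^(−0) + e^(−0.56452) + e^(−3.1129) = 1.0000 + 0.56863 + 0.044472 = 1.6131.
F = −kT ln Z = −1.86 × ln(1.6131) = −1.86 × 0.47816 = -0.889 ×10⁻²¹ J.

-0.889 ×10⁻²¹ J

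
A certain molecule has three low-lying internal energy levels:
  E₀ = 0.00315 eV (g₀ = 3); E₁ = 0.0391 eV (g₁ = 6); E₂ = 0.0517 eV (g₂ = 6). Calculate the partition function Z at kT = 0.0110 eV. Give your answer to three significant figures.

Eᵢ/kT = 0.28636, 3.5545, 4.7000.
Z = Σ gᵢe^(−Eᵢ/kT) = 3·e^(−0.28636) + 6·e^(−3.5545) + 6·e^(−4.7000) = 2.2530 + 0.17157 + 0.054572 = 2.4791.

Z = 2.48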